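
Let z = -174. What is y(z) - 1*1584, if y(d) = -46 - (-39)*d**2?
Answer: 1179134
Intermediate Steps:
y(d) = -46 + 39*d**2
y(z) - 1*1584 = (-46 + 39*(-174)**2) - 1*1584 = (-46 + 39*30276) - 1584 = (-46 + 1180764) - 1584 = 1180718 - 1584 = 1179134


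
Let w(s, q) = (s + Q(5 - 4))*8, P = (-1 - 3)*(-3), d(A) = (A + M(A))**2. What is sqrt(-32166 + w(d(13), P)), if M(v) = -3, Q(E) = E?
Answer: I*sqrt(31358) ≈ 177.08*I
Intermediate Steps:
d(A) = (-3 + A)**2 (d(A) = (A - 3)**2 = (-3 + A)**2)
P = 12 (P = -4*(-3) = 12)
w(s, q) = 8 + 8*s (w(s, q) = (s + (5 - 4))*8 = (s + 1)*8 = (1 + s)*8 = 8 + 8*s)
sqrt(-32166 + w(d(13), P)) = sqrt(-32166 + (8 + 8*(-3 + 13)**2)) = sqrt(-32166 + (8 + 8*10**2)) = sqrt(-32166 + (8 + 8*100)) = sqrt(-32166 + (8 + 800)) = sqrt(-32166 + 808) = sqrt(-31358) = I*sqrt(31358)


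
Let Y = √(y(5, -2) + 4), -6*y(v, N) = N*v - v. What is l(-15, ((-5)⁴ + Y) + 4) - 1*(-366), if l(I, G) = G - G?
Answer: 366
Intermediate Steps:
y(v, N) = v/6 - N*v/6 (y(v, N) = -(N*v - v)/6 = -(-v + N*v)/6 = v/6 - N*v/6)
Y = √26/2 (Y = √((⅙)*5*(1 - 1*(-2)) + 4) = √((⅙)*5*(1 + 2) + 4) = √((⅙)*5*3 + 4) = √(5/2 + 4) = √(13/2) = √26/2 ≈ 2.5495)
l(I, G) = 0
l(-15, ((-5)⁴ + Y) + 4) - 1*(-366) = 0 - 1*(-366) = 0 + 366 = 366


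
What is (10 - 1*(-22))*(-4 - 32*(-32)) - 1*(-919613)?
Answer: 952253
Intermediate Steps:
(10 - 1*(-22))*(-4 - 32*(-32)) - 1*(-919613) = (10 + 22)*(-4 + 1024) + 919613 = 32*1020 + 919613 = 32640 + 919613 = 952253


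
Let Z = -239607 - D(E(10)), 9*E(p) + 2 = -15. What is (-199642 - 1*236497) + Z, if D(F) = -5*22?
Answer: -675636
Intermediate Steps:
E(p) = -17/9 (E(p) = -2/9 + (⅑)*(-15) = -2/9 - 5/3 = -17/9)
D(F) = -110
Z = -239497 (Z = -239607 - 1*(-110) = -239607 + 110 = -239497)
(-199642 - 1*236497) + Z = (-199642 - 1*236497) - 239497 = (-199642 - 236497) - 239497 = -436139 - 239497 = -675636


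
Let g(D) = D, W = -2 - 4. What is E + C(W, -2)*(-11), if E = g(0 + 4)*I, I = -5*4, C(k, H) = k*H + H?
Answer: -190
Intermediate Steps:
W = -6
C(k, H) = H + H*k (C(k, H) = H*k + H = H + H*k)
I = -20
E = -80 (E = (0 + 4)*(-20) = 4*(-20) = -80)
E + C(W, -2)*(-11) = -80 - 2*(1 - 6)*(-11) = -80 - 2*(-5)*(-11) = -80 + 10*(-11) = -80 - 110 = -190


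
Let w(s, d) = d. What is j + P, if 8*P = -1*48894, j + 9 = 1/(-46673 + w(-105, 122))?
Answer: -1139708137/186204 ≈ -6120.8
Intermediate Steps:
j = -418960/46551 (j = -9 + 1/(-46673 + 122) = -9 + 1/(-46551) = -9 - 1/46551 = -418960/46551 ≈ -9.0000)
P = -24447/4 (P = (-1*48894)/8 = (⅛)*(-48894) = -24447/4 ≈ -6111.8)
j + P = -418960/46551 - 24447/4 = -1139708137/186204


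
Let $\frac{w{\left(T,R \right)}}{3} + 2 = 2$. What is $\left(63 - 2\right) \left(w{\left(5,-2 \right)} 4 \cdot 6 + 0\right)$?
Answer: $0$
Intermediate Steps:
$w{\left(T,R \right)} = 0$ ($w{\left(T,R \right)} = -6 + 3 \cdot 2 = -6 + 6 = 0$)
$\left(63 - 2\right) \left(w{\left(5,-2 \right)} 4 \cdot 6 + 0\right) = \left(63 - 2\right) \left(0 \cdot 4 \cdot 6 + 0\right) = 61 \left(0 \cdot 6 + 0\right) = 61 \left(0 + 0\right) = 61 \cdot 0 = 0$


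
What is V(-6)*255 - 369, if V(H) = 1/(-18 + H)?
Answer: -3037/8 ≈ -379.63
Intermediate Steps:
V(-6)*255 - 369 = 255/(-18 - 6) - 369 = 255/(-24) - 369 = -1/24*255 - 369 = -85/8 - 369 = -3037/8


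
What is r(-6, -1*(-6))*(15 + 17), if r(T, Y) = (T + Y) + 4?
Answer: 128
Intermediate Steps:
r(T, Y) = 4 + T + Y
r(-6, -1*(-6))*(15 + 17) = (4 - 6 - 1*(-6))*(15 + 17) = (4 - 6 + 6)*32 = 4*32 = 128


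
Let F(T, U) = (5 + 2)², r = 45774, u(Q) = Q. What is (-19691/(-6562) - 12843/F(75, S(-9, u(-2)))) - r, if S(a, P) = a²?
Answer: -14801391319/321538 ≈ -46033.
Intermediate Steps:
F(T, U) = 49 (F(T, U) = 7² = 49)
(-19691/(-6562) - 12843/F(75, S(-9, u(-2)))) - r = (-19691/(-6562) - 12843/49) - 1*45774 = (-19691*(-1/6562) - 12843*1/49) - 45774 = (19691/6562 - 12843/49) - 45774 = -83310907/321538 - 45774 = -14801391319/321538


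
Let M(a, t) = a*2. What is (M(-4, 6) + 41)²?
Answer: 1089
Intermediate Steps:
M(a, t) = 2*a
(M(-4, 6) + 41)² = (2*(-4) + 41)² = (-8 + 41)² = 33² = 1089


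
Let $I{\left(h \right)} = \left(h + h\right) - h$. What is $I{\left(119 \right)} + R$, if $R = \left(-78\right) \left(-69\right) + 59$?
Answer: $5560$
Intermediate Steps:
$R = 5441$ ($R = 5382 + 59 = 5441$)
$I{\left(h \right)} = h$ ($I{\left(h \right)} = 2 h - h = h$)
$I{\left(119 \right)} + R = 119 + 5441 = 5560$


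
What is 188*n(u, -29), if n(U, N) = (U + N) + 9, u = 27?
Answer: 1316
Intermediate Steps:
n(U, N) = 9 + N + U (n(U, N) = (N + U) + 9 = 9 + N + U)
188*n(u, -29) = 188*(9 - 29 + 27) = 188*7 = 1316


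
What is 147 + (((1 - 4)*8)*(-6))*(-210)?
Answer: -30093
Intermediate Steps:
147 + (((1 - 4)*8)*(-6))*(-210) = 147 + (-3*8*(-6))*(-210) = 147 - 24*(-6)*(-210) = 147 + 144*(-210) = 147 - 30240 = -30093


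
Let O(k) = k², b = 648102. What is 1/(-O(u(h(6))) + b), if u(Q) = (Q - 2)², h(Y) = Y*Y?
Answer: -1/688234 ≈ -1.4530e-6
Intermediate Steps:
h(Y) = Y²
u(Q) = (-2 + Q)²
1/(-O(u(h(6))) + b) = 1/(-((-2 + 6²)²)² + 648102) = 1/(-((-2 + 36)²)² + 648102) = 1/(-(34²)² + 648102) = 1/(-1*1156² + 648102) = 1/(-1*1336336 + 648102) = 1/(-1336336 + 648102) = 1/(-688234) = -1/688234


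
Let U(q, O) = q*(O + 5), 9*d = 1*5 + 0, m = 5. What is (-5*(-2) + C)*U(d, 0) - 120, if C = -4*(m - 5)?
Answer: -830/9 ≈ -92.222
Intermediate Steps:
C = 0 (C = -4*(5 - 5) = -4*0 = 0)
d = 5/9 (d = (1*5 + 0)/9 = (5 + 0)/9 = (1/9)*5 = 5/9 ≈ 0.55556)
U(q, O) = q*(5 + O)
(-5*(-2) + C)*U(d, 0) - 120 = (-5*(-2) + 0)*(5*(5 + 0)/9) - 120 = (10 + 0)*((5/9)*5) - 120 = 10*(25/9) - 120 = 250/9 - 120 = -830/9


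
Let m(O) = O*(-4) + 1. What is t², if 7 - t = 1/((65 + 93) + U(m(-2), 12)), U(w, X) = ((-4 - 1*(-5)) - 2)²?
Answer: 1236544/25281 ≈ 48.912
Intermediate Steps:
m(O) = 1 - 4*O (m(O) = -4*O + 1 = 1 - 4*O)
U(w, X) = 1 (U(w, X) = ((-4 + 5) - 2)² = (1 - 2)² = (-1)² = 1)
t = 1112/159 (t = 7 - 1/((65 + 93) + 1) = 7 - 1/(158 + 1) = 7 - 1/159 = 1112/159 ≈ 6.9937)
t² = (1112/159)² = 1236544/25281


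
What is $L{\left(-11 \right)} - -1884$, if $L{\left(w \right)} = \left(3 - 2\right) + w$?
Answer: $1874$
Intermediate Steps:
$L{\left(w \right)} = 1 + w$
$L{\left(-11 \right)} - -1884 = \left(1 - 11\right) - -1884 = -10 + 1884 = 1874$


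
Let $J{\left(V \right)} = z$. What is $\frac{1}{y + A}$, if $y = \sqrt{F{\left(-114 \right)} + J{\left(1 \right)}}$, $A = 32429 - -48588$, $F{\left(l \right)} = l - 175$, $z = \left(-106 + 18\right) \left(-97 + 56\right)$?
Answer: $\frac{81017}{6563750970} - \frac{\sqrt{3319}}{6563750970} \approx 1.2334 \cdot 10^{-5}$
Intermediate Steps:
$z = 3608$ ($z = \left(-88\right) \left(-41\right) = 3608$)
$F{\left(l \right)} = -175 + l$
$J{\left(V \right)} = 3608$
$A = 81017$ ($A = 32429 + 48588 = 81017$)
$y = \sqrt{3319}$ ($y = \sqrt{\left(-175 - 114\right) + 3608} = \sqrt{-289 + 3608} = \sqrt{3319} \approx 57.611$)
$\frac{1}{y + A} = \frac{1}{\sqrt{3319} + 81017} = \frac{1}{81017 + \sqrt{3319}}$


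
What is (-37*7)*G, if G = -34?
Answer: 8806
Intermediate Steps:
(-37*7)*G = -37*7*(-34) = -259*(-34) = 8806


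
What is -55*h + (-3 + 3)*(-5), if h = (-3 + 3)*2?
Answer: 0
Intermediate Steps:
h = 0 (h = 0*2 = 0)
-55*h + (-3 + 3)*(-5) = -55*0 + (-3 + 3)*(-5) = 0 + 0*(-5) = 0 + 0 = 0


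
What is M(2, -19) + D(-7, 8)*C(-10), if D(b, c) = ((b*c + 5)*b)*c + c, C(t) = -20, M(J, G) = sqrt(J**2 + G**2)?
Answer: -57280 + sqrt(365) ≈ -57261.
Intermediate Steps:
M(J, G) = sqrt(G**2 + J**2)
D(b, c) = c + b*c*(5 + b*c) (D(b, c) = ((5 + b*c)*b)*c + c = (b*(5 + b*c))*c + c = b*c*(5 + b*c) + c = c + b*c*(5 + b*c))
M(2, -19) + D(-7, 8)*C(-10) = sqrt((-19)**2 + 2**2) + (8*(1 + 5*(-7) + 8*(-7)**2))*(-20) = sqrt(361 + 4) + (8*(1 - 35 + 8*49))*(-20) = sqrt(365) + (8*(1 - 35 + 392))*(-20) = sqrt(365) + (8*358)*(-20) = sqrt(365) + 2864*(-20) = sqrt(365) - 57280 = -57280 + sqrt(365)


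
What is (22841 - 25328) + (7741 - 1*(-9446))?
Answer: 14700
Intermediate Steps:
(22841 - 25328) + (7741 - 1*(-9446)) = -2487 + (7741 + 9446) = -2487 + 17187 = 14700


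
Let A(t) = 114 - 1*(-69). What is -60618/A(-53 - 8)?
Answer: -20206/61 ≈ -331.25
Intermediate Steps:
A(t) = 183 (A(t) = 114 + 69 = 183)
-60618/A(-53 - 8) = -60618/183 = -60618*1/183 = -20206/61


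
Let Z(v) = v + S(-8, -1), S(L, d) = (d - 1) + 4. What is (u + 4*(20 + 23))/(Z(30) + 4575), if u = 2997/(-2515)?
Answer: 429583/11586605 ≈ 0.037076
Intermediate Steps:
u = -2997/2515 (u = 2997*(-1/2515) = -2997/2515 ≈ -1.1917)
S(L, d) = 3 + d (S(L, d) = (-1 + d) + 4 = 3 + d)
Z(v) = 2 + v (Z(v) = v + (3 - 1) = v + 2 = 2 + v)
(u + 4*(20 + 23))/(Z(30) + 4575) = (-2997/2515 + 4*(20 + 23))/((2 + 30) + 4575) = (-2997/2515 + 4*43)/(32 + 4575) = (-2997/2515 + 172)/4607 = (429583/2515)*(1/4607) = 429583/11586605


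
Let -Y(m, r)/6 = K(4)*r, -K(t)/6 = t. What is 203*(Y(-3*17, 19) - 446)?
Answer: 464870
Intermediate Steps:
K(t) = -6*t
Y(m, r) = 144*r (Y(m, r) = -6*(-6*4)*r = -(-144)*r = 144*r)
203*(Y(-3*17, 19) - 446) = 203*(144*19 - 446) = 203*(2736 - 446) = 203*2290 = 464870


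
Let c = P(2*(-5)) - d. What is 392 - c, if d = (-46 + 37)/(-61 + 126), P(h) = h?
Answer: 26121/65 ≈ 401.86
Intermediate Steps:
d = -9/65 ≈ -0.13846
c = -641/65 (c = 2*(-5) - 1*(-9/65) = -10 + 9/65 = -641/65 ≈ -9.8615)
392 - c = 392 - 1*(-641/65) = 392 + 641/65 = 26121/65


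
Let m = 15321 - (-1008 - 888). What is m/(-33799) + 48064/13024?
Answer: 43758779/13756193 ≈ 3.1810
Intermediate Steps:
m = 17217 (m = 15321 - 1*(-1896) = 15321 + 1896 = 17217)
m/(-33799) + 48064/13024 = 17217/(-33799) + 48064/13024 = 17217*(-1/33799) + 48064*(1/13024) = -17217/33799 + 1502/407 = 43758779/13756193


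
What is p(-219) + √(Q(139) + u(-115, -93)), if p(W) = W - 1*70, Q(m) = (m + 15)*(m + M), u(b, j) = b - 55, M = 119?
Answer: -289 + √39562 ≈ -90.098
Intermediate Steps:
u(b, j) = -55 + b
Q(m) = (15 + m)*(119 + m) (Q(m) = (m + 15)*(m + 119) = (15 + m)*(119 + m))
p(W) = -70 + W (p(W) = W - 70 = -70 + W)
p(-219) + √(Q(139) + u(-115, -93)) = (-70 - 219) + √((1785 + 139² + 134*139) + (-55 - 115)) = -289 + √((1785 + 19321 + 18626) - 170) = -289 + √(39732 - 170) = -289 + √39562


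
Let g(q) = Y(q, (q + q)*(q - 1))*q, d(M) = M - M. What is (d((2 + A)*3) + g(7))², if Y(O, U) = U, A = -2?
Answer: 345744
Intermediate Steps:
d(M) = 0
g(q) = 2*q²*(-1 + q) (g(q) = ((q + q)*(q - 1))*q = ((2*q)*(-1 + q))*q = (2*q*(-1 + q))*q = 2*q²*(-1 + q))
(d((2 + A)*3) + g(7))² = (0 + 2*7²*(-1 + 7))² = (0 + 2*49*6)² = (0 + 588)² = 588² = 345744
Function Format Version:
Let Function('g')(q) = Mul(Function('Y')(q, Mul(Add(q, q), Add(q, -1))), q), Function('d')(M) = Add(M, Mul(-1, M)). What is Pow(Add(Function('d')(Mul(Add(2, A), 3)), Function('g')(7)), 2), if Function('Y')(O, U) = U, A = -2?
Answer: 345744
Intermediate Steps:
Function('d')(M) = 0
Function('g')(q) = Mul(2, Pow(q, 2), Add(-1, q)) (Function('g')(q) = Mul(Mul(Add(q, q), Add(q, -1)), q) = Mul(Mul(Mul(2, q), Add(-1, q)), q) = Mul(Mul(2, q, Add(-1, q)), q) = Mul(2, Pow(q, 2), Add(-1, q)))
Pow(Add(Function('d')(Mul(Add(2, A), 3)), Function('g')(7)), 2) = Pow(Add(0, Mul(2, Pow(7, 2), Add(-1, 7))), 2) = Pow(Add(0, Mul(2, 49, 6)), 2) = Pow(Add(0, 588), 2) = Pow(588, 2) = 345744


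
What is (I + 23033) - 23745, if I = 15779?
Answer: 15067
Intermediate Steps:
(I + 23033) - 23745 = (15779 + 23033) - 23745 = 38812 - 23745 = 15067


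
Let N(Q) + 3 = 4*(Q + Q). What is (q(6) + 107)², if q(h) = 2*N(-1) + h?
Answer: 8281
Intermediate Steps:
N(Q) = -3 + 8*Q (N(Q) = -3 + 4*(Q + Q) = -3 + 4*(2*Q) = -3 + 8*Q)
q(h) = -22 + h (q(h) = 2*(-3 + 8*(-1)) + h = 2*(-3 - 8) + h = 2*(-11) + h = -22 + h)
(q(6) + 107)² = ((-22 + 6) + 107)² = (-16 + 107)² = 91² = 8281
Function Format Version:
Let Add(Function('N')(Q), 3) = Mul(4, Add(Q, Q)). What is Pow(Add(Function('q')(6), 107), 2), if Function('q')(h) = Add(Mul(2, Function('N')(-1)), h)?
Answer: 8281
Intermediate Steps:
Function('N')(Q) = Add(-3, Mul(8, Q)) (Function('N')(Q) = Add(-3, Mul(4, Add(Q, Q))) = Add(-3, Mul(4, Mul(2, Q))) = Add(-3, Mul(8, Q)))
Function('q')(h) = Add(-22, h) (Function('q')(h) = Add(Mul(2, Add(-3, Mul(8, -1))), h) = Add(Mul(2, Add(-3, -8)), h) = Add(Mul(2, -11), h) = Add(-22, h))
Pow(Add(Function('q')(6), 107), 2) = Pow(Add(Add(-22, 6), 107), 2) = Pow(Add(-16, 107), 2) = Pow(91, 2) = 8281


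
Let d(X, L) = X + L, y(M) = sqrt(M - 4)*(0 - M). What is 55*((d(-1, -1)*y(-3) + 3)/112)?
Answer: 165/112 - 165*I*sqrt(7)/56 ≈ 1.4732 - 7.7955*I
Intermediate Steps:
y(M) = -M*sqrt(-4 + M) (y(M) = sqrt(-4 + M)*(-M) = -M*sqrt(-4 + M))
d(X, L) = L + X
55*((d(-1, -1)*y(-3) + 3)/112) = 55*(((-1 - 1)*(-1*(-3)*sqrt(-4 - 3)) + 3)/112) = 55*((-(-2)*(-3)*sqrt(-7) + 3)*(1/112)) = 55*((-(-2)*(-3)*I*sqrt(7) + 3)*(1/112)) = 55*((-6*I*sqrt(7) + 3)*(1/112)) = 55*((3 - 6*I*sqrt(7))*(1/112)) = 55*(3/112 - 3*I*sqrt(7)/56) = 165/112 - 165*I*sqrt(7)/56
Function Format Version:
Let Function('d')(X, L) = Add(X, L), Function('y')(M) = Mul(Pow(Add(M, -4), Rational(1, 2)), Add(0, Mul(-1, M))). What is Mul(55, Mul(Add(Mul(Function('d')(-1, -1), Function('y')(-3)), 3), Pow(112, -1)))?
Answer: Add(Rational(165, 112), Mul(Rational(-165, 56), I, Pow(7, Rational(1, 2)))) ≈ Add(1.4732, Mul(-7.7955, I))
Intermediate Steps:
Function('y')(M) = Mul(-1, M, Pow(Add(-4, M), Rational(1, 2))) (Function('y')(M) = Mul(Pow(Add(-4, M), Rational(1, 2)), Mul(-1, M)) = Mul(-1, M, Pow(Add(-4, M), Rational(1, 2))))
Function('d')(X, L) = Add(L, X)
Mul(55, Mul(Add(Mul(Function('d')(-1, -1), Function('y')(-3)), 3), Pow(112, -1))) = Mul(55, Mul(Add(Mul(Add(-1, -1), Mul(-1, -3, Pow(Add(-4, -3), Rational(1, 2)))), 3), Pow(112, -1))) = Mul(55, Mul(Add(Mul(-2, Mul(-1, -3, Pow(-7, Rational(1, 2)))), 3), Rational(1, 112))) = Mul(55, Mul(Add(Mul(-2, Mul(-1, -3, Mul(I, Pow(7, Rational(1, 2))))), 3), Rational(1, 112))) = Mul(55, Mul(Add(Mul(-2, Mul(3, I, Pow(7, Rational(1, 2)))), 3), Rational(1, 112))) = Mul(55, Mul(Add(Mul(-6, I, Pow(7, Rational(1, 2))), 3), Rational(1, 112))) = Mul(55, Mul(Add(3, Mul(-6, I, Pow(7, Rational(1, 2)))), Rational(1, 112))) = Mul(55, Add(Rational(3, 112), Mul(Rational(-3, 56), I, Pow(7, Rational(1, 2))))) = Add(Rational(165, 112), Mul(Rational(-165, 56), I, Pow(7, Rational(1, 2))))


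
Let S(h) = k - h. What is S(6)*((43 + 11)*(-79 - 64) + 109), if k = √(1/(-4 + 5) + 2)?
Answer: 45678 - 7613*√3 ≈ 32492.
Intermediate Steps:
k = √3 (k = √(1/1 + 2) = √(1 + 2) = √3 ≈ 1.7320)
S(h) = √3 - h
S(6)*((43 + 11)*(-79 - 64) + 109) = (√3 - 1*6)*((43 + 11)*(-79 - 64) + 109) = (√3 - 6)*(54*(-143) + 109) = (-6 + √3)*(-7722 + 109) = (-6 + √3)*(-7613) = 45678 - 7613*√3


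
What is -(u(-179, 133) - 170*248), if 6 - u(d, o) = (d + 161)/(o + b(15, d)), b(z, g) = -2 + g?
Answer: 337235/8 ≈ 42154.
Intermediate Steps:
u(d, o) = 6 - (161 + d)/(-2 + d + o) (u(d, o) = 6 - (d + 161)/(o + (-2 + d)) = 6 - (161 + d)/(-2 + d + o))
-(u(-179, 133) - 170*248) = -((-173 + 5*(-179) + 6*133)/(-2 - 179 + 133) - 170*248) = -((-173 - 895 + 798)/(-48) - 42160) = -(-1/48*(-270) - 42160) = -(45/8 - 42160) = -1*(-337235/8) = 337235/8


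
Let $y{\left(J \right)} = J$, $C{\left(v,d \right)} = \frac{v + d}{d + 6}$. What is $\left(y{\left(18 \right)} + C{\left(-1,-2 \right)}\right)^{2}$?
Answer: $\frac{4761}{16} \approx 297.56$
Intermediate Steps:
$C{\left(v,d \right)} = \frac{d + v}{6 + d}$
$\left(y{\left(18 \right)} + C{\left(-1,-2 \right)}\right)^{2} = \left(18 + \frac{-2 - 1}{6 - 2}\right)^{2} = \left(18 + \frac{1}{4} \left(-3\right)\right)^{2} = \left(18 - \frac{3}{4}\right)^{2} = \left(\frac{69}{4}\right)^{2} = \frac{4761}{16}$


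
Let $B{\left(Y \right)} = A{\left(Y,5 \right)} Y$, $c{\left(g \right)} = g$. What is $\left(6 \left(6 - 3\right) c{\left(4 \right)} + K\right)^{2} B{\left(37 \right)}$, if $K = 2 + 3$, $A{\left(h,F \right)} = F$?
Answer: $1096865$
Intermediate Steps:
$B{\left(Y \right)} = 5 Y$
$K = 5$
$\left(6 \left(6 - 3\right) c{\left(4 \right)} + K\right)^{2} B{\left(37 \right)} = \left(6 \left(6 - 3\right) 4 + 5\right)^{2} \cdot 5 \cdot 37 = \left(6 \left(6 - 3\right) 4 + 5\right)^{2} \cdot 185 = \left(6 \cdot 3 \cdot 4 + 5\right)^{2} \cdot 185 = \left(18 \cdot 4 + 5\right)^{2} \cdot 185 = \left(72 + 5\right)^{2} \cdot 185 = 77^{2} \cdot 185 = 5929 \cdot 185 = 1096865$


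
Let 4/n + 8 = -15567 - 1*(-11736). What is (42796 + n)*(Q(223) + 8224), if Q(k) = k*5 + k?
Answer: 1570977698080/3839 ≈ 4.0922e+8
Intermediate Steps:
Q(k) = 6*k (Q(k) = 5*k + k = 6*k)
n = -4/3839 (n = 4/(-8 + (-15567 - 1*(-11736))) = 4/(-8 + (-15567 + 11736)) = 4/(-8 - 3831) = 4/(-3839) = 4*(-1/3839) = -4/3839 ≈ -0.0010419)
(42796 + n)*(Q(223) + 8224) = (42796 - 4/3839)*(6*223 + 8224) = 164293840*(1338 + 8224)/3839 = (164293840/3839)*9562 = 1570977698080/3839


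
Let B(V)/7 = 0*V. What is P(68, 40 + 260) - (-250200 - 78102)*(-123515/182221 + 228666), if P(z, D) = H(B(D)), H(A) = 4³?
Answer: 1052274169084522/14017 ≈ 7.5071e+10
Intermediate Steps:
B(V) = 0 (B(V) = 7*(0*V) = 7*0 = 0)
H(A) = 64
P(z, D) = 64
P(68, 40 + 260) - (-250200 - 78102)*(-123515/182221 + 228666) = 64 - (-250200 - 78102)*(-123515/182221 + 228666) = 64 - (-328302)*(-123515*1/182221 + 228666) = 64 - (-328302)*(-123515/182221 + 228666) = 64 - (-328302)*41667623671/182221 = 64 - 1*(-1052274168187434/14017) = 64 + 1052274168187434/14017 = 1052274169084522/14017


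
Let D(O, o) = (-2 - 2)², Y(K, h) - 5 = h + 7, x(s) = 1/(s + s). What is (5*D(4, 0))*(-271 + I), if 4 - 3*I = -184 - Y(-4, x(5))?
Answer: -16344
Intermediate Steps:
x(s) = 1/(2*s)
Y(K, h) = 12 + h (Y(K, h) = 5 + (h + 7) = 5 + (7 + h) = 12 + h)
D(O, o) = 16 (D(O, o) = (-4)² = 16)
I = 667/10 (I = 4/3 - (-184 - (12 + (½)/5))/3 = 4/3 - (-184 - (12 + (½)*(⅕)))/3 = 4/3 - (-184 - (12 + ⅒))/3 = 4/3 - (-184 - 1*121/10)/3 = 4/3 - (-184 - 121/10)/3 = 4/3 - ⅓*(-1961/10) = 4/3 + 1961/30 = 667/10 ≈ 66.700)
(5*D(4, 0))*(-271 + I) = (5*16)*(-271 + 667/10) = 80*(-2043/10) = -16344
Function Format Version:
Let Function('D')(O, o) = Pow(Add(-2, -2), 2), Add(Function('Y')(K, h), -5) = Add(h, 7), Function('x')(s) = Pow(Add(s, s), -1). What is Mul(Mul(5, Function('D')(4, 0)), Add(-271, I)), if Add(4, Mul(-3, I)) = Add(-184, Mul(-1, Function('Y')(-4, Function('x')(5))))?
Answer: -16344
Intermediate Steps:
Function('x')(s) = Mul(Rational(1, 2), Pow(s, -1)) (Function('x')(s) = Pow(Mul(2, s), -1) = Mul(Rational(1, 2), Pow(s, -1)))
Function('Y')(K, h) = Add(12, h) (Function('Y')(K, h) = Add(5, Add(h, 7)) = Add(5, Add(7, h)) = Add(12, h))
Function('D')(O, o) = 16 (Function('D')(O, o) = Pow(-4, 2) = 16)
I = Rational(667, 10) (I = Add(Rational(4, 3), Mul(Rational(-1, 3), Add(-184, Mul(-1, Add(12, Mul(Rational(1, 2), Pow(5, -1))))))) = Add(Rational(4, 3), Mul(Rational(-1, 3), Add(-184, Mul(-1, Add(12, Mul(Rational(1, 2), Rational(1, 5))))))) = Add(Rational(4, 3), Mul(Rational(-1, 3), Add(-184, Mul(-1, Add(12, Rational(1, 10)))))) = Add(Rational(4, 3), Mul(Rational(-1, 3), Add(-184, Mul(-1, Rational(121, 10))))) = Add(Rational(4, 3), Mul(Rational(-1, 3), Add(-184, Rational(-121, 10)))) = Add(Rational(4, 3), Mul(Rational(-1, 3), Rational(-1961, 10))) = Add(Rational(4, 3), Rational(1961, 30)) = Rational(667, 10) ≈ 66.700)
Mul(Mul(5, Function('D')(4, 0)), Add(-271, I)) = Mul(Mul(5, 16), Add(-271, Rational(667, 10))) = Mul(80, Rational(-2043, 10)) = -16344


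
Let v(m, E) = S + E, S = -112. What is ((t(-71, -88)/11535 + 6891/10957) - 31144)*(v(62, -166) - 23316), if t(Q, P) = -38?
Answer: 92870225940745834/126388995 ≈ 7.3480e+8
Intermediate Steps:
v(m, E) = -112 + E
((t(-71, -88)/11535 + 6891/10957) - 31144)*(v(62, -166) - 23316) = ((-38/11535 + 6891/10957) - 31144)*((-112 - 166) - 23316) = ((-38*1/11535 + 6891*(1/10957)) - 31144)*(-278 - 23316) = ((-38/11535 + 6891/10957) - 31144)*(-23594) = (79071319/126388995 - 31144)*(-23594) = -3936179788961/126388995*(-23594) = 92870225940745834/126388995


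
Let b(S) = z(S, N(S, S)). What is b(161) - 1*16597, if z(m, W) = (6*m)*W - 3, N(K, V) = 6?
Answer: -10804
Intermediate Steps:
z(m, W) = -3 + 6*W*m (z(m, W) = 6*W*m - 3 = -3 + 6*W*m)
b(S) = -3 + 36*S (b(S) = -3 + 6*6*S = -3 + 36*S)
b(161) - 1*16597 = (-3 + 36*161) - 1*16597 = (-3 + 5796) - 16597 = 5793 - 16597 = -10804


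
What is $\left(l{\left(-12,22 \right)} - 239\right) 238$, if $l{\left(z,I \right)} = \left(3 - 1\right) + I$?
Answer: $-51170$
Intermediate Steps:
$l{\left(z,I \right)} = 2 + I$ ($l{\left(z,I \right)} = \left(3 - 1\right) + I = 2 + I$)
$\left(l{\left(-12,22 \right)} - 239\right) 238 = \left(\left(2 + 22\right) - 239\right) 238 = \left(24 - 239\right) 238 = \left(-215\right) 238 = -51170$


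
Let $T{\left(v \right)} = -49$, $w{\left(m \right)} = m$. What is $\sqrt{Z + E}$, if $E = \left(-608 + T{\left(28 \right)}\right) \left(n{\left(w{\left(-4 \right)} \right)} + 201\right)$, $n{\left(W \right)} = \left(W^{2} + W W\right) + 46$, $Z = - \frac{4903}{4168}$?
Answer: $\frac{i \sqrt{796100302894}}{2084} \approx 428.14 i$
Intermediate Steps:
$Z = - \frac{4903}{4168}$ ($Z = \left(-4903\right) \frac{1}{4168} = - \frac{4903}{4168} \approx -1.1763$)
$n{\left(W \right)} = 46 + 2 W^{2}$ ($n{\left(W \right)} = \left(W^{2} + W^{2}\right) + 46 = 2 W^{2} + 46 = 46 + 2 W^{2}$)
$E = -183303$ ($E = \left(-608 - 49\right) \left(\left(46 + 2 \left(-4\right)^{2}\right) + 201\right) = - 657 \left(\left(46 + 2 \cdot 16\right) + 201\right) = - 657 \left(\left(46 + 32\right) + 201\right) = - 657 \left(78 + 201\right) = \left(-657\right) 279 = -183303$)
$\sqrt{Z + E} = \sqrt{- \frac{4903}{4168} - 183303} = \sqrt{- \frac{764011807}{4168}} = \frac{i \sqrt{796100302894}}{2084}$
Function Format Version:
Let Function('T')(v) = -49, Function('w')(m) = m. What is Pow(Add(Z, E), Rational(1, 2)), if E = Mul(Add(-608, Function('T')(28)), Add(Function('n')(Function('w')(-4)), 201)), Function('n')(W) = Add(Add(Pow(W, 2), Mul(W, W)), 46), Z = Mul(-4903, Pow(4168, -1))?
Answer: Mul(Rational(1, 2084), I, Pow(796100302894, Rational(1, 2))) ≈ Mul(428.14, I)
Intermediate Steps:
Z = Rational(-4903, 4168) (Z = Mul(-4903, Rational(1, 4168)) = Rational(-4903, 4168) ≈ -1.1763)
Function('n')(W) = Add(46, Mul(2, Pow(W, 2))) (Function('n')(W) = Add(Add(Pow(W, 2), Pow(W, 2)), 46) = Add(Mul(2, Pow(W, 2)), 46) = Add(46, Mul(2, Pow(W, 2))))
E = -183303 (E = Mul(Add(-608, -49), Add(Add(46, Mul(2, Pow(-4, 2))), 201)) = Mul(-657, Add(Add(46, Mul(2, 16)), 201)) = Mul(-657, Add(Add(46, 32), 201)) = Mul(-657, Add(78, 201)) = Mul(-657, 279) = -183303)
Pow(Add(Z, E), Rational(1, 2)) = Pow(Add(Rational(-4903, 4168), -183303), Rational(1, 2)) = Pow(Rational(-764011807, 4168), Rational(1, 2)) = Mul(Rational(1, 2084), I, Pow(796100302894, Rational(1, 2)))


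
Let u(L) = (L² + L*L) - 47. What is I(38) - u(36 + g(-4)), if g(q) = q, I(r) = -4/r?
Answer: -38021/19 ≈ -2001.1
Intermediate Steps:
u(L) = -47 + 2*L² (u(L) = (L² + L²) - 47 = 2*L² - 47 = -47 + 2*L²)
I(38) - u(36 + g(-4)) = -4/38 - (-47 + 2*(36 - 4)²) = -4*1/38 - (-47 + 2*32²) = -2/19 - (-47 + 2*1024) = -2/19 - (-47 + 2048) = -2/19 - 1*2001 = -2/19 - 2001 = -38021/19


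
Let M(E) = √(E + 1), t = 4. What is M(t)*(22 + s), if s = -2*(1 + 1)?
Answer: 18*√5 ≈ 40.249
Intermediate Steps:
M(E) = √(1 + E)
s = -4 (s = -2*2 = -4)
M(t)*(22 + s) = √(1 + 4)*(22 - 4) = √5*18 = 18*√5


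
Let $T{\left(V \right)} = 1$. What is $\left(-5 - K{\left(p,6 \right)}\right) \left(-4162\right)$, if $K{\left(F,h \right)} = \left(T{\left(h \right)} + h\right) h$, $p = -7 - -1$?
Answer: $195614$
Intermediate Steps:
$p = -6$ ($p = -7 + 1 = -6$)
$K{\left(F,h \right)} = h \left(1 + h\right)$ ($K{\left(F,h \right)} = \left(1 + h\right) h = h \left(1 + h\right)$)
$\left(-5 - K{\left(p,6 \right)}\right) \left(-4162\right) = \left(-5 - 6 \left(1 + 6\right)\right) \left(-4162\right) = \left(-5 - 6 \cdot 7\right) \left(-4162\right) = \left(-5 - 42\right) \left(-4162\right) = \left(-47\right) \left(-4162\right) = 195614$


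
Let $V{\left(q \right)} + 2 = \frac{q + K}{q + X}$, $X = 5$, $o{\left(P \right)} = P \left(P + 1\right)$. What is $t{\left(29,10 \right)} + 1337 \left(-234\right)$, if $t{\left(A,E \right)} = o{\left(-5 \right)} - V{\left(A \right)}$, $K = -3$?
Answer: $- \frac{5318225}{17} \approx -3.1284 \cdot 10^{5}$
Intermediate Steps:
$o{\left(P \right)} = P \left(1 + P\right)$
$V{\left(q \right)} = -2 + \frac{-3 + q}{5 + q}$ ($V{\left(q \right)} = -2 + \frac{q - 3}{q + 5} = -2 + \frac{-3 + q}{5 + q}$)
$t{\left(A,E \right)} = 20 - \frac{-13 - A}{5 + A}$ ($t{\left(A,E \right)} = - 5 \left(1 - 5\right) - \frac{-13 - A}{5 + A} = \left(-5\right) \left(-4\right) - \frac{-13 - A}{5 + A} = 20 - \frac{-13 - A}{5 + A}$)
$t{\left(29,10 \right)} + 1337 \left(-234\right) = \frac{113 + 21 \cdot 29}{5 + 29} + 1337 \left(-234\right) = \frac{113 + 609}{34} - 312858 = \frac{1}{34} \cdot 722 - 312858 = \frac{361}{17} - 312858 = - \frac{5318225}{17}$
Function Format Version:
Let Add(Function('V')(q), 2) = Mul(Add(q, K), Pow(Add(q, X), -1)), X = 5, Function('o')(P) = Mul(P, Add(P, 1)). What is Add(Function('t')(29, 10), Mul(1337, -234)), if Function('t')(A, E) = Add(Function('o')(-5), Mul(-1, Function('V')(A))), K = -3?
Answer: Rational(-5318225, 17) ≈ -3.1284e+5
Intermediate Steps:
Function('o')(P) = Mul(P, Add(1, P))
Function('V')(q) = Add(-2, Mul(Pow(Add(5, q), -1), Add(-3, q))) (Function('V')(q) = Add(-2, Mul(Add(q, -3), Pow(Add(q, 5), -1))) = Add(-2, Mul(Add(-3, q), Pow(Add(5, q), -1))) = Add(-2, Mul(Pow(Add(5, q), -1), Add(-3, q))))
Function('t')(A, E) = Add(20, Mul(-1, Pow(Add(5, A), -1), Add(-13, Mul(-1, A)))) (Function('t')(A, E) = Add(Mul(-5, Add(1, -5)), Mul(-1, Mul(Pow(Add(5, A), -1), Add(-13, Mul(-1, A))))) = Add(Mul(-5, -4), Mul(-1, Pow(Add(5, A), -1), Add(-13, Mul(-1, A)))) = Add(20, Mul(-1, Pow(Add(5, A), -1), Add(-13, Mul(-1, A)))))
Add(Function('t')(29, 10), Mul(1337, -234)) = Add(Mul(Pow(Add(5, 29), -1), Add(113, Mul(21, 29))), Mul(1337, -234)) = Add(Mul(Pow(34, -1), Add(113, 609)), -312858) = Add(Mul(Rational(1, 34), 722), -312858) = Add(Rational(361, 17), -312858) = Rational(-5318225, 17)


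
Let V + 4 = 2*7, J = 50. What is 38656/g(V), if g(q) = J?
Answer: 19328/25 ≈ 773.12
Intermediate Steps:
V = 10 (V = -4 + 2*7 = -4 + 14 = 10)
g(q) = 50
38656/g(V) = 38656/50 = 38656*(1/50) = 19328/25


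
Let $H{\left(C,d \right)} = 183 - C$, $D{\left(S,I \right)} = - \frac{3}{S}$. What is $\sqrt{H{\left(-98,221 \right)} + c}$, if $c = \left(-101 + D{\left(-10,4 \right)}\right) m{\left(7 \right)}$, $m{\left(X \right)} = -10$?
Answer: $2 \sqrt{322} \approx 35.889$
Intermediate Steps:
$c = 1007$ ($c = \left(-101 - \frac{3}{-10}\right) \left(-10\right) = \left(-101 - - \frac{3}{10}\right) \left(-10\right) = \left(-101 + \frac{3}{10}\right) \left(-10\right) = \left(- \frac{1007}{10}\right) \left(-10\right) = 1007$)
$\sqrt{H{\left(-98,221 \right)} + c} = \sqrt{\left(183 - -98\right) + 1007} = \sqrt{\left(183 + 98\right) + 1007} = \sqrt{281 + 1007} = \sqrt{1288} = 2 \sqrt{322}$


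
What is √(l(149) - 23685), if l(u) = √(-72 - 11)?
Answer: √(-23685 + I*√83) ≈ 0.03 + 153.9*I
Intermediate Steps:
l(u) = I*√83 (l(u) = √(-83) = I*√83)
√(l(149) - 23685) = √(I*√83 - 23685) = √(-23685 + I*√83)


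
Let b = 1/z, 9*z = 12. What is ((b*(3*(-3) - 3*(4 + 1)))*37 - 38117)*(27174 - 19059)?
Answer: -314724045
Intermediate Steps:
z = 4/3 (z = (⅑)*12 = 4/3 ≈ 1.3333)
b = ¾ (b = 1/(4/3) = ¾ ≈ 0.75000)
((b*(3*(-3) - 3*(4 + 1)))*37 - 38117)*(27174 - 19059) = ((3*(3*(-3) - 3*(4 + 1))/4)*37 - 38117)*(27174 - 19059) = ((3*(-9 - 3*5)/4)*37 - 38117)*8115 = ((3*(-9 - 15)/4)*37 - 38117)*8115 = (((¾)*(-24))*37 - 38117)*8115 = (-18*37 - 38117)*8115 = (-666 - 38117)*8115 = -38783*8115 = -314724045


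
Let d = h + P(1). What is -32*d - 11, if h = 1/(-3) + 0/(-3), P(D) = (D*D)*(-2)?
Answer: 191/3 ≈ 63.667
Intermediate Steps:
P(D) = -2*D**2 (P(D) = D**2*(-2) = -2*D**2)
h = -1/3 (h = 1*(-1/3) + 0*(-1/3) = -1/3 + 0 = -1/3 ≈ -0.33333)
d = -7/3 (d = -1/3 - 2*1**2 = -1/3 - 2*1 = -1/3 - 2 = -7/3 ≈ -2.3333)
-32*d - 11 = -32*(-7/3) - 11 = 224/3 - 11 = 191/3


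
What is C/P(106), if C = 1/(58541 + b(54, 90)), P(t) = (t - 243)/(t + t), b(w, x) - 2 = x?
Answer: -212/8032721 ≈ -2.6392e-5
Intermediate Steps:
b(w, x) = 2 + x
P(t) = (-243 + t)/(2*t) (P(t) = (-243 + t)/((2*t)) = (-243 + t)*(1/(2*t)) = (-243 + t)/(2*t))
C = 1/58633 (C = 1/(58541 + (2 + 90)) = 1/(58541 + 92) = 1/58633 ≈ 1.7055e-5)
C/P(106) = 1/(58633*(((½)*(-243 + 106)/106))) = 1/(58633*(((½)*(1/106)*(-137)))) = 1/(58633*(-137/212)) = (1/58633)*(-212/137) = -212/8032721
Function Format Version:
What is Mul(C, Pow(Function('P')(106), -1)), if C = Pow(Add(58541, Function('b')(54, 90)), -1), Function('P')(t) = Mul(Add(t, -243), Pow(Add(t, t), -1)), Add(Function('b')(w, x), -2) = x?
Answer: Rational(-212, 8032721) ≈ -2.6392e-5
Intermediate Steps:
Function('b')(w, x) = Add(2, x)
Function('P')(t) = Mul(Rational(1, 2), Pow(t, -1), Add(-243, t)) (Function('P')(t) = Mul(Add(-243, t), Pow(Mul(2, t), -1)) = Mul(Add(-243, t), Mul(Rational(1, 2), Pow(t, -1))) = Mul(Rational(1, 2), Pow(t, -1), Add(-243, t)))
C = Rational(1, 58633) (C = Pow(Add(58541, Add(2, 90)), -1) = Pow(Add(58541, 92), -1) = Pow(58633, -1) = Rational(1, 58633) ≈ 1.7055e-5)
Mul(C, Pow(Function('P')(106), -1)) = Mul(Rational(1, 58633), Pow(Mul(Rational(1, 2), Pow(106, -1), Add(-243, 106)), -1)) = Mul(Rational(1, 58633), Pow(Mul(Rational(1, 2), Rational(1, 106), -137), -1)) = Mul(Rational(1, 58633), Pow(Rational(-137, 212), -1)) = Mul(Rational(1, 58633), Rational(-212, 137)) = Rational(-212, 8032721)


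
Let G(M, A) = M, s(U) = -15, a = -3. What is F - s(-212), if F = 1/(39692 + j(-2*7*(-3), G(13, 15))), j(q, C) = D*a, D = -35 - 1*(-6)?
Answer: 596686/39779 ≈ 15.000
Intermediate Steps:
D = -29 (D = -35 + 6 = -29)
j(q, C) = 87 (j(q, C) = -29*(-3) = 87)
F = 1/39779 (F = 1/(39692 + 87) = 1/39779 ≈ 2.5139e-5)
F - s(-212) = 1/39779 - 1*(-15) = 1/39779 + 15 = 596686/39779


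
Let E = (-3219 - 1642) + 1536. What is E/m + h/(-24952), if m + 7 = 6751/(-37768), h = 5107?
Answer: 3132052581611/6765160904 ≈ 462.97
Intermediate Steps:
m = -271127/37768 (m = -7 + 6751/(-37768) = -7 + 6751*(-1/37768) = -7 - 6751/37768 = -271127/37768 ≈ -7.1787)
E = -3325 (E = -4861 + 1536 = -3325)
E/m + h/(-24952) = -3325/(-271127/37768) + 5107/(-24952) = -3325*(-37768/271127) + 5107*(-1/24952) = 125578600/271127 - 5107/24952 = 3132052581611/6765160904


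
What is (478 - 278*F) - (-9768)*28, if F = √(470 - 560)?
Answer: 273982 - 834*I*√10 ≈ 2.7398e+5 - 2637.3*I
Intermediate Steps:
F = 3*I*√10 (F = √(-90) = 3*I*√10 ≈ 9.4868*I)
(478 - 278*F) - (-9768)*28 = (478 - 834*I*√10) - (-9768)*28 = (478 - 834*I*√10) - 1*(-273504) = (478 - 834*I*√10) + 273504 = 273982 - 834*I*√10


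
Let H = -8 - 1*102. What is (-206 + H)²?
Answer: 99856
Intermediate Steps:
H = -110 (H = -8 - 102 = -110)
(-206 + H)² = (-206 - 110)² = (-316)² = 99856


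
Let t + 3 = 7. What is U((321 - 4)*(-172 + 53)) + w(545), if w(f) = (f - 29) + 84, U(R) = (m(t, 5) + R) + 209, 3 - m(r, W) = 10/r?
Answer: -73827/2 ≈ -36914.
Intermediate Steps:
t = 4 (t = -3 + 7 = 4)
m(r, W) = 3 - 10/r
U(R) = 419/2 + R (U(R) = ((3 - 10/4) + R) + 209 = ((3 - 10*¼) + R) + 209 = ((3 - 5/2) + R) + 209 = (½ + R) + 209 = 419/2 + R)
w(f) = 55 + f (w(f) = (-29 + f) + 84 = 55 + f)
U((321 - 4)*(-172 + 53)) + w(545) = (419/2 + (321 - 4)*(-172 + 53)) + (55 + 545) = (419/2 + 317*(-119)) + 600 = (419/2 - 37723) + 600 = -75027/2 + 600 = -73827/2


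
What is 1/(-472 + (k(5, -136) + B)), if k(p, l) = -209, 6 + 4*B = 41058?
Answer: 1/9582 ≈ 0.00010436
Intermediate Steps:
B = 10263 (B = -3/2 + (¼)*41058 = -3/2 + 20529/2 = 10263)
1/(-472 + (k(5, -136) + B)) = 1/(-472 + (-209 + 10263)) = 1/(-472 + 10054) = 1/9582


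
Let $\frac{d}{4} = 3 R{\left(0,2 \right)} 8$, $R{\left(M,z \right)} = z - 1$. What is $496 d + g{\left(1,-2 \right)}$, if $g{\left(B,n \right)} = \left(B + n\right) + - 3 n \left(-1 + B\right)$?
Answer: $47615$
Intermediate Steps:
$R{\left(M,z \right)} = -1 + z$
$d = 96$ ($d = 4 \cdot 3 \left(-1 + 2\right) 8 = 4 \cdot 3 \cdot 1 \cdot 8 = 4 \cdot 3 \cdot 8 = 4 \cdot 24 = 96$)
$g{\left(B,n \right)} = B + n - 3 n \left(-1 + B\right)$ ($g{\left(B,n \right)} = \left(B + n\right) - 3 n \left(-1 + B\right) = B + n - 3 n \left(-1 + B\right)$)
$496 d + g{\left(1,-2 \right)} = 496 \cdot 96 + \left(1 + 4 \left(-2\right) - 3 \left(-2\right)\right) = 47616 + \left(1 - 8 + 6\right) = 47616 - 1 = 47615$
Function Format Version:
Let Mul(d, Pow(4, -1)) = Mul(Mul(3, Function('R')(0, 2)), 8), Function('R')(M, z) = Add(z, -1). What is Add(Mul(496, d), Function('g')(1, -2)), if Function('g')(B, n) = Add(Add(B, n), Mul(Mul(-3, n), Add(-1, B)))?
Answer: 47615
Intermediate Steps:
Function('R')(M, z) = Add(-1, z)
d = 96 (d = Mul(4, Mul(Mul(3, Add(-1, 2)), 8)) = Mul(4, Mul(Mul(3, 1), 8)) = Mul(4, Mul(3, 8)) = Mul(4, 24) = 96)
Function('g')(B, n) = Add(B, n, Mul(-3, n, Add(-1, B))) (Function('g')(B, n) = Add(Add(B, n), Mul(-3, n, Add(-1, B))) = Add(B, n, Mul(-3, n, Add(-1, B))))
Add(Mul(496, d), Function('g')(1, -2)) = Add(Mul(496, 96), Add(1, Mul(4, -2), Mul(-3, 1, -2))) = Add(47616, Add(1, -8, 6)) = Add(47616, -1) = 47615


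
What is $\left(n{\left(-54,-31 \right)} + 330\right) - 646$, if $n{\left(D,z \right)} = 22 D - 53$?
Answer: $-1557$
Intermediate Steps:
$n{\left(D,z \right)} = -53 + 22 D$
$\left(n{\left(-54,-31 \right)} + 330\right) - 646 = \left(\left(-53 + 22 \left(-54\right)\right) + 330\right) - 646 = \left(\left(-53 - 1188\right) + 330\right) - 646 = \left(-1241 + 330\right) - 646 = -911 - 646 = -1557$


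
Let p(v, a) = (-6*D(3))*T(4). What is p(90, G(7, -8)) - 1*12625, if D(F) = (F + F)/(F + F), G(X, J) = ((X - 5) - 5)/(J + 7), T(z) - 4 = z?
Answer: -12673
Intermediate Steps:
T(z) = 4 + z
G(X, J) = (-10 + X)/(7 + J) (G(X, J) = ((-5 + X) - 5)/(7 + J) = (-10 + X)/(7 + J))
D(F) = 1 (D(F) = (2*F)/((2*F)) = (2*F)*(1/(2*F)) = 1)
p(v, a) = -48 (p(v, a) = (-6*1)*(4 + 4) = -6*8 = -48)
p(90, G(7, -8)) - 1*12625 = -48 - 1*12625 = -48 - 12625 = -12673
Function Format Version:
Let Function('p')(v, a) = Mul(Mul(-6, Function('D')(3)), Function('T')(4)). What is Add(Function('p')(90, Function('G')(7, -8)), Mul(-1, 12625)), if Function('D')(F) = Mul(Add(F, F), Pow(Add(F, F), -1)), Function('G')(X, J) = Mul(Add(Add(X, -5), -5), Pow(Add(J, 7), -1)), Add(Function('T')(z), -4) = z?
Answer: -12673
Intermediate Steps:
Function('T')(z) = Add(4, z)
Function('G')(X, J) = Mul(Pow(Add(7, J), -1), Add(-10, X)) (Function('G')(X, J) = Mul(Add(Add(-5, X), -5), Pow(Add(7, J), -1)) = Mul(Add(-10, X), Pow(Add(7, J), -1)) = Mul(Pow(Add(7, J), -1), Add(-10, X)))
Function('D')(F) = 1 (Function('D')(F) = Mul(Mul(2, F), Pow(Mul(2, F), -1)) = Mul(Mul(2, F), Mul(Rational(1, 2), Pow(F, -1))) = 1)
Function('p')(v, a) = -48 (Function('p')(v, a) = Mul(Mul(-6, 1), Add(4, 4)) = Mul(-6, 8) = -48)
Add(Function('p')(90, Function('G')(7, -8)), Mul(-1, 12625)) = Add(-48, Mul(-1, 12625)) = Add(-48, -12625) = -12673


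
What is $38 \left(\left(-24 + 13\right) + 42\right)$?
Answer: $1178$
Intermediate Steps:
$38 \left(\left(-24 + 13\right) + 42\right) = 38 \left(-11 + 42\right) = 38 \cdot 31 = 1178$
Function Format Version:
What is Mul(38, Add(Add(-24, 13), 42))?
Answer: 1178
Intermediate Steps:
Mul(38, Add(Add(-24, 13), 42)) = Mul(38, Add(-11, 42)) = Mul(38, 31) = 1178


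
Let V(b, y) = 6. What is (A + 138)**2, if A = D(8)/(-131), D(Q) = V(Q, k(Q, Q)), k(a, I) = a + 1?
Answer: 326597184/17161 ≈ 19031.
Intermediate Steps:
k(a, I) = 1 + a
D(Q) = 6
A = -6/131 (A = 6/(-131) = 6*(-1/131) = -6/131 ≈ -0.045802)
(A + 138)**2 = (-6/131 + 138)**2 = (18072/131)**2 = 326597184/17161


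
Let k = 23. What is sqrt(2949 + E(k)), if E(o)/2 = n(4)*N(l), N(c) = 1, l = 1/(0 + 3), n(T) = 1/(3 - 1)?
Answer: 5*sqrt(118) ≈ 54.314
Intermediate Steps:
n(T) = 1/2
l = 1/3 ≈ 0.33333
E(o) = 1 (E(o) = 2*((1/2)*1) = 2*(1/2) = 1)
sqrt(2949 + E(k)) = sqrt(2949 + 1) = sqrt(2950) = 5*sqrt(118)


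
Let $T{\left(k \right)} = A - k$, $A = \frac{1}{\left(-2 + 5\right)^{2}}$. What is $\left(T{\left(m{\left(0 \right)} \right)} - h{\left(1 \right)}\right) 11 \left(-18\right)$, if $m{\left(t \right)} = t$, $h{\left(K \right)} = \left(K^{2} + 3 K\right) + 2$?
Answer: $1166$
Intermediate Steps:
$h{\left(K \right)} = 2 + K^{2} + 3 K$
$A = \frac{1}{9}$ ($A = \frac{1}{3^{2}} = \frac{1}{9} \approx 0.11111$)
$T{\left(k \right)} = \frac{1}{9} - k$
$\left(T{\left(m{\left(0 \right)} \right)} - h{\left(1 \right)}\right) 11 \left(-18\right) = \left(\left(\frac{1}{9} - 0\right) - \left(2 + 1^{2} + 3 \cdot 1\right)\right) 11 \left(-18\right) = \left(\left(\frac{1}{9} + 0\right) - \left(2 + 1 + 3\right)\right) 11 \left(-18\right) = \left(\frac{1}{9} - 6\right) 11 \left(-18\right) = \left(- \frac{53}{9}\right) 11 \left(-18\right) = \left(- \frac{583}{9}\right) \left(-18\right) = 1166$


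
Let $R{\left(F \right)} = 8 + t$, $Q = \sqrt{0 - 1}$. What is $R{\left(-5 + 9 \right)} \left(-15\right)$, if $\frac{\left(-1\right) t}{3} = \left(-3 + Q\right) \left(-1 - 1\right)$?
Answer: $150 - 90 i \approx 150.0 - 90.0 i$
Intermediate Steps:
$Q = i$ ($Q = \sqrt{-1} = i \approx 1.0 i$)
$t = -18 + 6 i$ ($t = - 3 \left(-3 + i\right) \left(-1 - 1\right) = - 3 \left(-3 + i\right) \left(-2\right) = - 3 \left(6 - 2 i\right) = -18 + 6 i \approx -18.0 + 6.0 i$)
$R{\left(F \right)} = -10 + 6 i$ ($R{\left(F \right)} = 8 - \left(18 - 6 i\right) = -10 + 6 i$)
$R{\left(-5 + 9 \right)} \left(-15\right) = \left(-10 + 6 i\right) \left(-15\right) = 150 - 90 i$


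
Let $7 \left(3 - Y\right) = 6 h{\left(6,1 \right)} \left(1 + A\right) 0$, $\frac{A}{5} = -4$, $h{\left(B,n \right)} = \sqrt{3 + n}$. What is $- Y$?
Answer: $-3$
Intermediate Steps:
$A = -20$ ($A = 5 \left(-4\right) = -20$)
$Y = 3$ ($Y = 3 - \frac{6 \sqrt{3 + 1} \left(1 - 20\right) 0}{7} = 3 - \frac{6 \sqrt{4} \left(-19\right) 0}{7} = 3 - \frac{6 \cdot 2 \left(-19\right) 0}{7} = 3 - \frac{6 \left(-38\right) 0}{7} = 3 - \frac{\left(-228\right) 0}{7} = 3 - 0 = 3 + 0 = 3$)
$- Y = \left(-1\right) 3 = -3$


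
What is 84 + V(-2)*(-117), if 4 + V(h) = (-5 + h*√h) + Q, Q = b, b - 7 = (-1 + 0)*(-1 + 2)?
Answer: 435 + 234*I*√2 ≈ 435.0 + 330.93*I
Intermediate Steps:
b = 6 (b = 7 + (-1 + 0)*(-1 + 2) = 7 - 1*1 = 7 - 1 = 6)
Q = 6
V(h) = -3 + h^(3/2) (V(h) = -4 + ((-5 + h*√h) + 6) = -4 + ((-5 + h^(3/2)) + 6) = -4 + (1 + h^(3/2)) = -3 + h^(3/2))
84 + V(-2)*(-117) = 84 + (-3 + (-2)^(3/2))*(-117) = 84 + (-3 - 2*I*√2)*(-117) = 84 + (351 + 234*I*√2) = 435 + 234*I*√2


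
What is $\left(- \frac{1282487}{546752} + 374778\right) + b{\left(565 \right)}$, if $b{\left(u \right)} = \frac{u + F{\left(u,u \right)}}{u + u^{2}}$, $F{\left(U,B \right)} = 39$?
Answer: $\frac{32763978855609359}{87422911040} \approx 3.7478 \cdot 10^{5}$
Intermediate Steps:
$b{\left(u \right)} = \frac{39 + u}{u + u^{2}}$ ($b{\left(u \right)} = \frac{u + 39}{u + u^{2}} = \frac{39 + u}{u + u^{2}}$)
$\left(- \frac{1282487}{546752} + 374778\right) + b{\left(565 \right)} = \left(- \frac{1282487}{546752} + 374778\right) + \frac{39 + 565}{565 \left(1 + 565\right)} = \left(\left(-1282487\right) \frac{1}{546752} + 374778\right) + \frac{1}{565} \cdot \frac{1}{566} \cdot 604 = \left(- \frac{1282487}{546752} + 374778\right) + \frac{1}{565} \cdot \frac{1}{566} \cdot 604 = \frac{204909338569}{546752} + \frac{302}{159895} = \frac{32763978855609359}{87422911040}$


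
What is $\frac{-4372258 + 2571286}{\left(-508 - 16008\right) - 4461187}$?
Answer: $\frac{1800972}{4477703} \approx 0.40221$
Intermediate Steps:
$\frac{-4372258 + 2571286}{\left(-508 - 16008\right) - 4461187} = - \frac{1800972}{\left(-508 - 16008\right) - 4461187} = - \frac{1800972}{-16516 - 4461187} = - \frac{1800972}{-4477703} = \left(-1800972\right) \left(- \frac{1}{4477703}\right) = \frac{1800972}{4477703}$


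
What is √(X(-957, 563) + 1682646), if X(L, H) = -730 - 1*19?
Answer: √1681897 ≈ 1296.9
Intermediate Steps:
X(L, H) = -749 (X(L, H) = -730 - 19 = -749)
√(X(-957, 563) + 1682646) = √(-749 + 1682646) = √1681897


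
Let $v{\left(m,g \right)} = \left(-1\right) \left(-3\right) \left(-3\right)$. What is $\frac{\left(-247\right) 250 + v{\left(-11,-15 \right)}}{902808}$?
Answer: $- \frac{61759}{902808} \approx -0.068408$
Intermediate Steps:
$v{\left(m,g \right)} = -9$ ($v{\left(m,g \right)} = 3 \left(-3\right) = -9$)
$\frac{\left(-247\right) 250 + v{\left(-11,-15 \right)}}{902808} = \frac{\left(-247\right) 250 - 9}{902808} = \left(-61750 - 9\right) \frac{1}{902808} = \left(-61759\right) \frac{1}{902808} = - \frac{61759}{902808}$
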